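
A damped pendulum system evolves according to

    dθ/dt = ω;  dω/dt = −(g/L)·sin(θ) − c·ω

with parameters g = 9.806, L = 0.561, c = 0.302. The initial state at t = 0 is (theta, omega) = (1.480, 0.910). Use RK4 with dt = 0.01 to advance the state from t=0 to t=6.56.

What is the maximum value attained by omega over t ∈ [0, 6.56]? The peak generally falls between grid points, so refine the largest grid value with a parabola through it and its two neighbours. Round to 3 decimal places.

max omega = 4.773

t=0.000: state=(1.480, 0.910)
step 1 (dt=0.01): k1=(0.910, -17.682), k2=(0.822, -17.663), k3=(0.822, -17.662), k4=(0.733, -17.641); state += dt/6·(k1+2k2+2k3+k4)
t=0.010: state=(1.488, 0.733)
t=0.020: state=(1.495, 0.557)
t=0.030: state=(1.499, 0.381)
continuing one RK4 step at a time; state shown every 25 steps (Δt=0.25):
t=0.250: state=(1.170, -3.291)
t=0.500: state=(-0.001, -5.365)
t=0.750: state=(-1.084, -2.689)
t=1.000: state=(-1.232, 1.491)
t=1.250: state=(-0.424, 4.558)
t=1.500: state=(0.691, 3.582)
t=1.750: state=(1.134, -0.177)
t=2.000: state=(0.634, -3.556)
t=2.250: state=(-0.377, -3.809)
t=2.500: state=(-0.979, -0.714)
t=2.750: state=(-0.714, 2.665)
t=3.000: state=(0.154, 3.660)
t=3.250: state=(0.818, 1.265)
t=3.500: state=(0.721, -1.950)
t=3.750: state=(-0.005, -3.348)
t=4.000: state=(-0.673, -1.566)
t=4.250: state=(-0.691, 1.399)
t=4.500: state=(-0.089, 2.987)
t=4.750: state=(0.551, 1.696)
t=5.000: state=(0.642, -0.986)
t=5.250: state=(0.145, -2.633)
t=5.500: state=(-0.451, -1.715)
t=5.750: state=(-0.587, 0.680)
t=6.000: state=(-0.176, 2.309)
t=6.250: state=(0.370, 1.666)
t=6.500: state=(0.531, -0.458)
t=6.560: state=(0.488, -0.958)
largest grid value and its neighbours: omega(1.310)=4.76633, omega(1.320)=4.77267, omega(1.330)=4.77069
parabola through these three points peaks at t≈1.323 with omega≈4.77295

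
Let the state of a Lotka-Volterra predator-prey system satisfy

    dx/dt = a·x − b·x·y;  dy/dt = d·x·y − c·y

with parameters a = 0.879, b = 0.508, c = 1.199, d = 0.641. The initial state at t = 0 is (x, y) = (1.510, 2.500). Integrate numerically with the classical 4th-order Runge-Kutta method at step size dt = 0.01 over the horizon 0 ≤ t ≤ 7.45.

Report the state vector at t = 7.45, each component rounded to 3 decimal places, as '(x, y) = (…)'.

(x, y) = (1.235, 1.595)

t=0.000: state=(1.510, 2.500)
step 1 (dt=0.01): k1=(-0.590, -0.578), k2=(-0.587, -0.582), k3=(-0.587, -0.582), k4=(-0.584, -0.586); state += dt/6·(k1+2k2+2k3+k4)
t=0.010: state=(1.504, 2.494)
t=0.020: state=(1.498, 2.488)
t=0.030: state=(1.493, 2.482)
continuing one RK4 step at a time; state shown every 25 steps (Δt=0.25):
t=0.250: state=(1.383, 2.335)
t=0.500: state=(1.297, 2.143)
t=0.750: state=(1.246, 1.946)
t=1.000: state=(1.227, 1.757)
t=1.250: state=(1.236, 1.586)
t=1.500: state=(1.272, 1.436)
t=1.750: state=(1.331, 1.311)
t=2.000: state=(1.413, 1.210)
t=2.250: state=(1.518, 1.133)
t=2.500: state=(1.643, 1.081)
t=2.750: state=(1.788, 1.055)
t=3.000: state=(1.949, 1.054)
t=3.250: state=(2.120, 1.082)
t=3.500: state=(2.294, 1.142)
t=3.750: state=(2.458, 1.239)
t=4.000: state=(2.595, 1.377)
t=4.250: state=(2.684, 1.558)
t=4.500: state=(2.706, 1.780)
t=4.750: state=(2.647, 2.028)
t=5.000: state=(2.509, 2.274)
t=5.250: state=(2.310, 2.480)
t=5.500: state=(2.080, 2.613)
t=5.750: state=(1.853, 2.653)
t=6.000: state=(1.652, 2.602)
t=6.250: state=(1.489, 2.479)
t=6.500: state=(1.369, 2.308)
t=6.750: state=(1.287, 2.115)
t=7.000: state=(1.241, 1.918)
t=7.250: state=(1.227, 1.732)
t=7.450: state=(1.235, 1.595)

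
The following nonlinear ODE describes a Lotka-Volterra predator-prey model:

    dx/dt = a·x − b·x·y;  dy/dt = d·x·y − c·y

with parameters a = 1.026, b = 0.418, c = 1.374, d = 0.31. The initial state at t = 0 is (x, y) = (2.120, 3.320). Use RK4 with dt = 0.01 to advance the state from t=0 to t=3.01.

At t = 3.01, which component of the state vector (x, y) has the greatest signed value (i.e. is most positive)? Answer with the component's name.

t=0.000: state=(2.120, 3.320)
step 1 (dt=0.01): k1=(-0.767, -2.380), k2=(-0.755, -2.375), k3=(-0.755, -2.375), k4=(-0.743, -2.370); state += dt/6·(k1+2k2+2k3+k4)
t=0.010: state=(2.112, 3.296)
t=0.020: state=(2.105, 3.273)
t=0.030: state=(2.098, 3.249)
continuing one RK4 step at a time; state shown every 10 steps (Δt=0.1):
t=0.100: state=(2.055, 3.087)
t=0.200: state=(2.010, 2.866)
t=0.300: state=(1.985, 2.657)
t=0.400: state=(1.976, 2.463)
t=0.500: state=(1.983, 2.282)
t=0.600: state=(2.005, 2.116)
t=0.700: state=(2.040, 1.964)
t=0.800: state=(2.088, 1.825)
t=0.900: state=(2.150, 1.698)
t=1.000: state=(2.224, 1.584)
t=1.100: state=(2.312, 1.481)
t=1.200: state=(2.412, 1.389)
t=1.300: state=(2.527, 1.307)
t=1.400: state=(2.655, 1.234)
t=1.500: state=(2.798, 1.171)
t=1.600: state=(2.955, 1.116)
t=1.700: state=(3.129, 1.069)
t=1.800: state=(3.318, 1.029)
t=1.900: state=(3.524, 0.997)
t=2.000: state=(3.747, 0.973)
t=2.100: state=(3.988, 0.956)
t=2.200: state=(4.247, 0.947)
t=2.300: state=(4.524, 0.945)
t=2.400: state=(4.818, 0.952)
t=2.500: state=(5.128, 0.968)
t=2.600: state=(5.454, 0.994)
t=2.700: state=(5.793, 1.032)
t=2.800: state=(6.142, 1.082)
t=2.900: state=(6.496, 1.147)
t=3.000: state=(6.850, 1.230)
t=3.010: state=(6.885, 1.239)
compare at T: x=6.885, y=1.239

largest component: x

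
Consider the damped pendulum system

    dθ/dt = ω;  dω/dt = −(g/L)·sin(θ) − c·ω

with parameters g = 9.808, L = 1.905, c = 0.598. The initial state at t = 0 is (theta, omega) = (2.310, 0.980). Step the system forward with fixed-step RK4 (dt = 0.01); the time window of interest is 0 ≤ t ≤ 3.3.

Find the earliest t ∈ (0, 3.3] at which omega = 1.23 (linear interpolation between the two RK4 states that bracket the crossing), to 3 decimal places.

t=0.000: state=(2.310, 0.980)
step 1 (dt=0.01): k1=(0.980, -4.391), k2=(0.958, -4.361), k3=(0.958, -4.361), k4=(0.936, -4.331); state += dt/6·(k1+2k2+2k3+k4)
t=0.010: state=(2.320, 0.936)
t=0.020: state=(2.329, 0.893)
t=0.030: state=(2.337, 0.851)
continuing one RK4 step at a time; state shown every 20 steps (Δt=0.2):
t=0.200: state=(2.425, 0.201)
t=0.400: state=(2.398, -0.461)
t=0.600: state=(2.242, -1.113)
t=0.800: state=(1.949, -1.820)
t=1.000: state=(1.511, -2.564)
t=1.200: state=(0.932, -3.176)
t=1.400: state=(0.270, -3.354)
t=1.600: state=(-0.367, -2.916)
t=1.800: state=(-0.865, -2.016)
t=2.000: state=(-1.163, -0.958)
t=2.200: state=(-1.251, 0.063)
t=2.400: state=(-1.146, 0.965)
t=2.460: state=(-1.081, 1.203)
next step: t=2.470: state=(-1.069, 1.241) — omega has crossed 1.23
linear interpolation between t=2.460 (1.20297) and t=2.470 (1.24094) → t≈2.467

t = 2.467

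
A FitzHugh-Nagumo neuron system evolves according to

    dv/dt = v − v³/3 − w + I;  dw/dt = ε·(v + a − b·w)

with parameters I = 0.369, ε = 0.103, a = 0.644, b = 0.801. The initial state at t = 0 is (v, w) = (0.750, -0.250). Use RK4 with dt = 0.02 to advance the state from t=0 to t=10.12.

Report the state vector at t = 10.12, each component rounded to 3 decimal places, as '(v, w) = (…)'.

t=0.000: state=(0.750, -0.250)
step 1 (dt=0.02): k1=(1.228, 0.164), k2=(1.232, 0.165), k3=(1.232, 0.165), k4=(1.235, 0.166); state += dt/6·(k1+2k2+2k3+k4)
t=0.020: state=(0.775, -0.247)
t=0.040: state=(0.799, -0.243)
t=0.060: state=(0.824, -0.240)
continuing one RK4 step at a time; state shown every 25 steps (Δt=0.5):
t=0.500: state=(1.352, -0.154)
t=1.000: state=(1.721, -0.036)
t=1.500: state=(1.830, 0.088)
t=2.000: state=(1.829, 0.210)
t=2.500: state=(1.793, 0.325)
t=3.000: state=(1.748, 0.434)
t=3.500: state=(1.698, 0.536)
t=4.000: state=(1.647, 0.631)
t=4.500: state=(1.594, 0.720)
t=5.000: state=(1.540, 0.802)
t=5.500: state=(1.484, 0.878)
t=6.000: state=(1.425, 0.949)
t=6.500: state=(1.364, 1.013)
t=7.000: state=(1.299, 1.072)
t=7.500: state=(1.229, 1.125)
t=8.000: state=(1.153, 1.172)
t=8.500: state=(1.067, 1.213)
t=9.000: state=(0.969, 1.248)
t=9.500: state=(0.851, 1.276)
t=10.000: state=(0.702, 1.296)
t=10.120: state=(0.660, 1.300)

(v, w) = (0.660, 1.300)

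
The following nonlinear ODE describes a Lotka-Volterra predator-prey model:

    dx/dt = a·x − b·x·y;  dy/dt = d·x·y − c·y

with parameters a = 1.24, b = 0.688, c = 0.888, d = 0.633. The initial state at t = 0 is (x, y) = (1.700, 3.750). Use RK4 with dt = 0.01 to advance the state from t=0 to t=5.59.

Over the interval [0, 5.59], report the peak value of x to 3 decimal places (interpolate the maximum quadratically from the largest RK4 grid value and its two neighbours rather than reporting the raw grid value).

t=0.000: state=(1.700, 3.750)
step 1 (dt=0.01): k1=(-2.278, 0.705), k2=(-2.267, 0.679), k3=(-2.267, 0.679), k4=(-2.255, 0.653); state += dt/6·(k1+2k2+2k3+k4)
t=0.010: state=(1.677, 3.757)
t=0.020: state=(1.655, 3.763)
t=0.030: state=(1.633, 3.769)
continuing one RK4 step at a time; state shown every 20 steps (Δt=0.2):
t=0.200: state=(1.294, 3.791)
t=0.400: state=(0.991, 3.664)
t=0.600: state=(0.779, 3.429)
t=0.800: state=(0.635, 3.138)
t=1.000: state=(0.540, 2.829)
t=1.200: state=(0.479, 2.525)
t=1.400: state=(0.442, 2.241)
t=1.600: state=(0.424, 1.982)
t=1.800: state=(0.420, 1.750)
t=2.000: state=(0.429, 1.546)
t=2.200: state=(0.450, 1.368)
t=2.400: state=(0.483, 1.215)
t=2.600: state=(0.529, 1.085)
t=2.800: state=(0.588, 0.975)
t=3.000: state=(0.664, 0.883)
t=3.200: state=(0.757, 0.809)
t=3.400: state=(0.872, 0.751)
t=3.600: state=(1.010, 0.708)
t=3.800: state=(1.177, 0.680)
t=4.000: state=(1.375, 0.669)
t=4.200: state=(1.606, 0.677)
t=4.400: state=(1.872, 0.706)
t=4.600: state=(2.170, 0.763)
t=4.800: state=(2.488, 0.858)
t=5.000: state=(2.807, 1.004)
t=5.200: state=(3.089, 1.222)
t=5.400: state=(3.279, 1.533)
t=5.590: state=(3.313, 1.929)
largest grid value and its neighbours: x(5.520)=3.32057, x(5.530)=3.32102, x(5.540)=3.32098
parabola through these three points peaks at t≈5.534 with x≈3.32107

max x = 3.321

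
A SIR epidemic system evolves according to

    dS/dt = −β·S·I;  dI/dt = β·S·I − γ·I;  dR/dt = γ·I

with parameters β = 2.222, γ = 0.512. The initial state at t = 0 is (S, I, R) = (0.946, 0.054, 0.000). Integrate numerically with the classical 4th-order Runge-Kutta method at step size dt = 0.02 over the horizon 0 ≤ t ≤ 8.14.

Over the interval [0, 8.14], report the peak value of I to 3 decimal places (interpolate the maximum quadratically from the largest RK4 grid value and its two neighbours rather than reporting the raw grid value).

t=0.000: state=(0.946, 0.054, 0.000)
step 1 (dt=0.02): k1=(-0.114, 0.086, 0.028), k2=(-0.115, 0.087, 0.028), k3=(-0.115, 0.087, 0.028), k4=(-0.117, 0.088, 0.029); state += dt/6·(k1+2k2+2k3+k4)
t=0.020: state=(0.944, 0.056, 0.001)
t=0.040: state=(0.941, 0.058, 0.001)
t=0.060: state=(0.939, 0.059, 0.002)
continuing one RK4 step at a time; state shown every 25 steps (Δt=0.5):
t=0.500: state=(0.864, 0.115, 0.021)
t=1.000: state=(0.722, 0.216, 0.062)
t=1.500: state=(0.531, 0.336, 0.133)
t=2.000: state=(0.347, 0.422, 0.231)
t=2.500: state=(0.213, 0.443, 0.343)
t=3.000: state=(0.132, 0.414, 0.454)
t=3.500: state=(0.086, 0.361, 0.553)
t=4.000: state=(0.059, 0.302, 0.638)
t=4.500: state=(0.044, 0.248, 0.709)
t=5.000: state=(0.034, 0.200, 0.766)
t=5.500: state=(0.028, 0.160, 0.812)
t=6.000: state=(0.024, 0.128, 0.848)
t=6.500: state=(0.021, 0.101, 0.878)
t=7.000: state=(0.019, 0.080, 0.901)
t=7.500: state=(0.018, 0.063, 0.919)
t=8.000: state=(0.016, 0.050, 0.934)
t=8.140: state=(0.016, 0.047, 0.937)
largest grid value and its neighbours: I(2.400)=0.44410, I(2.420)=0.44414, I(2.440)=0.44410
parabola through these three points peaks at t≈2.421 with I≈0.44414

max I = 0.444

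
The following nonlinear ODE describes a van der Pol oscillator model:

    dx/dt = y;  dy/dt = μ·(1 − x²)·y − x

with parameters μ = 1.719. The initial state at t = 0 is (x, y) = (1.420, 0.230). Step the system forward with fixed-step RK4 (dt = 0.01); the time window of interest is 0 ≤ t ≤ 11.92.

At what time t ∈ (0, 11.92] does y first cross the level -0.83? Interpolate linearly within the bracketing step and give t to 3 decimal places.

t=0.000: state=(1.420, 0.230)
step 1 (dt=0.01): k1=(0.230, -1.822), k2=(0.221, -1.808), k3=(0.221, -1.808), k4=(0.212, -1.795); state += dt/6·(k1+2k2+2k3+k4)
t=0.010: state=(1.422, 0.212)
t=0.020: state=(1.424, 0.194)
t=0.030: state=(1.426, 0.177)
continuing one RK4 step at a time; state shown every 50 steps (Δt=0.5):
t=0.500: state=(1.360, -0.382)
t=1.000: state=(1.076, -0.759)
t=1.070: state=(1.021, -0.823)
next step: t=1.080: state=(1.013, -0.833) — y has crossed -0.83
linear interpolation between t=1.070 (-0.82304) and t=1.080 (-0.83272) → t≈1.077

t = 1.077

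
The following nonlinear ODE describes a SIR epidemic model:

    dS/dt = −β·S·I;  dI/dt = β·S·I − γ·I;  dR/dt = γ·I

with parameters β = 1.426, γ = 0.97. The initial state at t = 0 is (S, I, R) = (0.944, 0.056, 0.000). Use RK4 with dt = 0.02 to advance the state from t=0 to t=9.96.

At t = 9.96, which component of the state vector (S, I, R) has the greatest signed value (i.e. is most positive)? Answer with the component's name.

largest component: R

t=0.000: state=(0.944, 0.056, 0.000)
step 1 (dt=0.02): k1=(-0.075, 0.021, 0.054), k2=(-0.076, 0.021, 0.055), k3=(-0.076, 0.021, 0.055), k4=(-0.076, 0.021, 0.055); state += dt/6·(k1+2k2+2k3+k4)
t=0.020: state=(0.942, 0.056, 0.001)
t=0.040: state=(0.941, 0.057, 0.002)
t=0.060: state=(0.939, 0.057, 0.003)
continuing one RK4 step at a time; state shown every 25 steps (Δt=0.5):
t=0.500: state=(0.904, 0.067, 0.030)
t=1.000: state=(0.858, 0.077, 0.065)
t=1.500: state=(0.810, 0.086, 0.104)
t=2.000: state=(0.760, 0.093, 0.148)
t=2.500: state=(0.710, 0.096, 0.193)
t=3.000: state=(0.663, 0.097, 0.240)
t=3.500: state=(0.619, 0.094, 0.287)
t=4.000: state=(0.580, 0.089, 0.331)
t=4.500: state=(0.546, 0.082, 0.372)
t=5.000: state=(0.517, 0.073, 0.410)
t=5.500: state=(0.492, 0.065, 0.443)
t=6.000: state=(0.471, 0.056, 0.473)
t=6.500: state=(0.454, 0.048, 0.498)
t=7.000: state=(0.440, 0.041, 0.519)
t=7.500: state=(0.428, 0.034, 0.538)
t=8.000: state=(0.419, 0.028, 0.553)
t=8.500: state=(0.411, 0.024, 0.565)
t=9.000: state=(0.405, 0.019, 0.576)
t=9.500: state=(0.400, 0.016, 0.584)
t=9.960: state=(0.396, 0.013, 0.591)
compare at T: S=0.396, I=0.013, R=0.591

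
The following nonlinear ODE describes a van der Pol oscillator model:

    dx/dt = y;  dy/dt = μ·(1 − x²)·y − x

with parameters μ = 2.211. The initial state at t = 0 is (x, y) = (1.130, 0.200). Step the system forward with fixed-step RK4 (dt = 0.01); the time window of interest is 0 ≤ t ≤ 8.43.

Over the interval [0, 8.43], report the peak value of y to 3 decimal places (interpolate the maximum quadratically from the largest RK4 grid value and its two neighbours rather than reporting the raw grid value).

t=0.000: state=(1.130, 0.200)
step 1 (dt=0.01): k1=(0.200, -1.252), k2=(0.194, -1.251), k3=(0.194, -1.251), k4=(0.187, -1.249); state += dt/6·(k1+2k2+2k3+k4)
t=0.010: state=(1.132, 0.187)
t=0.020: state=(1.134, 0.175)
t=0.030: state=(1.135, 0.163)
continuing one RK4 step at a time; state shown every 50 steps (Δt=0.5):
t=0.500: state=(1.087, -0.344)
t=1.000: state=(0.788, -0.899)
t=1.500: state=(0.035, -2.440)
t=2.000: state=(-1.626, -2.556)
t=2.500: state=(-1.979, 0.159)
t=3.000: state=(-1.843, 0.324)
t=3.500: state=(-1.666, 0.387)
t=4.000: state=(-1.450, 0.485)
t=4.500: state=(-1.164, 0.690)
t=5.000: state=(-0.701, 1.283)
t=5.500: state=(0.398, 3.536)
t=6.000: state=(1.938, 0.974)
t=6.500: state=(1.975, -0.256)
t=7.000: state=(1.823, -0.334)
t=7.500: state=(1.642, -0.397)
t=8.000: state=(1.420, -0.503)
t=8.430: state=(1.169, -0.685)
largest grid value and its neighbours: y(5.630)=4.07123, y(5.640)=4.07575, y(5.650)=4.07295
parabola through these three points peaks at t≈5.641 with y≈4.07580

max y = 4.076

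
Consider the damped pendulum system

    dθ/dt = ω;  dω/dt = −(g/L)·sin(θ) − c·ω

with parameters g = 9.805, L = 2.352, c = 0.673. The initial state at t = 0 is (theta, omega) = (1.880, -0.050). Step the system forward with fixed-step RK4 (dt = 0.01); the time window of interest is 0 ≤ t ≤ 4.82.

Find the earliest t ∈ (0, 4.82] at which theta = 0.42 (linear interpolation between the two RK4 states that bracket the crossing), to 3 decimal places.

t=0.000: state=(1.880, -0.050)
step 1 (dt=0.01): k1=(-0.050, -3.937), k2=(-0.070, -3.925), k3=(-0.070, -3.925), k4=(-0.089, -3.912); state += dt/6·(k1+2k2+2k3+k4)
t=0.010: state=(1.879, -0.089)
t=0.020: state=(1.878, -0.128)
t=0.030: state=(1.877, -0.167)
continuing one RK4 step at a time; state shown every 20 steps (Δt=0.2):
t=0.200: state=(1.794, -0.794)
t=0.400: state=(1.567, -1.467)
t=0.600: state=(1.214, -2.046)
t=0.800: state=(0.761, -2.435)
t=0.930: state=(0.438, -2.521)
next step: t=0.940: state=(0.412, -2.522) — theta has crossed 0.42
linear interpolation between t=0.930 (0.43753) and t=0.940 (0.41231) → t≈0.937

t = 0.937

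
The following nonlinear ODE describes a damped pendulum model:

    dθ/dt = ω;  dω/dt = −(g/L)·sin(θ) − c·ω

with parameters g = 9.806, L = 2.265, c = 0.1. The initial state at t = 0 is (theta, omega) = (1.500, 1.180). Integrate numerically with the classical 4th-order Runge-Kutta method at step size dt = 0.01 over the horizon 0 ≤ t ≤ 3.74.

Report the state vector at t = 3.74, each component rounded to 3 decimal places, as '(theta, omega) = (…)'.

(theta, omega) = (1.351, 0.195)

t=0.000: state=(1.500, 1.180)
step 1 (dt=0.01): k1=(1.180, -4.437), k2=(1.158, -4.436), k3=(1.158, -4.436), k4=(1.136, -4.435); state += dt/6·(k1+2k2+2k3+k4)
t=0.010: state=(1.512, 1.136)
t=0.020: state=(1.523, 1.091)
t=0.030: state=(1.533, 1.047)
continuing one RK4 step at a time; state shown every 20 steps (Δt=0.2):
t=0.200: state=(1.648, 0.300)
t=0.400: state=(1.621, -0.560)
t=0.600: state=(1.425, -1.405)
t=0.800: state=(1.063, -2.188)
t=1.000: state=(0.563, -2.766)
t=1.200: state=(-0.016, -2.941)
t=1.400: state=(-0.580, -2.629)
t=1.600: state=(-1.043, -1.954)
t=1.800: state=(-1.351, -1.116)
t=2.000: state=(-1.487, -0.245)
t=2.200: state=(-1.450, 0.614)
t=2.400: state=(-1.244, 1.438)
t=2.600: state=(-0.882, 2.159)
t=2.800: state=(-0.397, 2.628)
t=3.000: state=(0.142, 2.684)
t=3.200: state=(0.647, 2.299)
t=3.400: state=(1.041, 1.610)
t=3.600: state=(1.282, 0.789)
t=3.740: state=(1.351, 0.195)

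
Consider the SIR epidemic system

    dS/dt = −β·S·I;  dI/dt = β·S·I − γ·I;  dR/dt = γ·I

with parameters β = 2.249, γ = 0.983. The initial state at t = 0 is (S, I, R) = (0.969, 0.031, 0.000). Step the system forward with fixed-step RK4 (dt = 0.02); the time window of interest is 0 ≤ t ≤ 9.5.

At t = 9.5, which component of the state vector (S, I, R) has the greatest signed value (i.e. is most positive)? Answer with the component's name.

largest component: R

t=0.000: state=(0.969, 0.031, 0.000)
step 1 (dt=0.02): k1=(-0.068, 0.037, 0.030), k2=(-0.068, 0.037, 0.031), k3=(-0.068, 0.037, 0.031), k4=(-0.069, 0.038, 0.031); state += dt/6·(k1+2k2+2k3+k4)
t=0.020: state=(0.968, 0.032, 0.001)
t=0.040: state=(0.966, 0.033, 0.001)
t=0.060: state=(0.965, 0.033, 0.002)
continuing one RK4 step at a time; state shown every 25 steps (Δt=0.5):
t=0.500: state=(0.924, 0.055, 0.021)
t=1.000: state=(0.852, 0.092, 0.056)
t=1.500: state=(0.749, 0.138, 0.113)
t=2.000: state=(0.624, 0.184, 0.192)
t=2.500: state=(0.499, 0.211, 0.290)
t=3.000: state=(0.392, 0.212, 0.395)
t=3.500: state=(0.312, 0.193, 0.495)
t=4.000: state=(0.255, 0.162, 0.583)
t=4.500: state=(0.217, 0.129, 0.654)
t=5.000: state=(0.191, 0.099, 0.710)
t=5.500: state=(0.173, 0.074, 0.752)
t=6.000: state=(0.161, 0.055, 0.784)
t=6.500: state=(0.153, 0.040, 0.807)
t=7.000: state=(0.147, 0.029, 0.824)
t=7.500: state=(0.143, 0.021, 0.836)
t=8.000: state=(0.140, 0.015, 0.845)
t=8.500: state=(0.138, 0.011, 0.851)
t=9.000: state=(0.137, 0.008, 0.855)
t=9.500: state=(0.136, 0.005, 0.859)
compare at T: S=0.136, I=0.005, R=0.859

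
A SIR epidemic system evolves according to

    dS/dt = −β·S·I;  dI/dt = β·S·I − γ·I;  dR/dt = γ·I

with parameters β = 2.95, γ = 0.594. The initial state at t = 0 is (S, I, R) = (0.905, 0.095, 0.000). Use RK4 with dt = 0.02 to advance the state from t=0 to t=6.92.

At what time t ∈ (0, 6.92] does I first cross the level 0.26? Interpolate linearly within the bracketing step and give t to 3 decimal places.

t=0.000: state=(0.905, 0.095, 0.000)
step 1 (dt=0.02): k1=(-0.254, 0.197, 0.056), k2=(-0.258, 0.201, 0.058), k3=(-0.258, 0.201, 0.058), k4=(-0.263, 0.204, 0.059); state += dt/6·(k1+2k2+2k3+k4)
t=0.020: state=(0.900, 0.099, 0.001)
t=0.040: state=(0.894, 0.103, 0.002)
t=0.060: state=(0.889, 0.107, 0.004)
continuing one RK4 step at a time; state shown every 25 steps (Δt=0.5):
t=0.500: state=(0.716, 0.237, 0.047)
t=0.560: state=(0.685, 0.259, 0.056)
next step: t=0.580: state=(0.675, 0.266, 0.059) — I has crossed 0.26
linear interpolation between t=0.560 (0.25883) and t=0.580 (0.26624) → t≈0.563

t = 0.563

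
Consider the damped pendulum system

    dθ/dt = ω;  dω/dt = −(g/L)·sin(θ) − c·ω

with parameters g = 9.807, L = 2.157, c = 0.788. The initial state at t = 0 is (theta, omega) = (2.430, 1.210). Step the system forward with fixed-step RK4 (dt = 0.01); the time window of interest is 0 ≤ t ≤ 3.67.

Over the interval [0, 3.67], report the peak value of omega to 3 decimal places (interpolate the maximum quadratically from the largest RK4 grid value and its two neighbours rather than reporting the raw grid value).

max omega = 1.610

t=0.000: state=(2.430, 1.210)
step 1 (dt=0.01): k1=(1.210, -3.923), k2=(1.190, -3.886), k3=(1.191, -3.887), k4=(1.171, -3.851); state += dt/6·(k1+2k2+2k3+k4)
t=0.010: state=(2.442, 1.171)
t=0.020: state=(2.453, 1.133)
t=0.030: state=(2.465, 1.096)
continuing one RK4 step at a time; state shown every 20 steps (Δt=0.2):
t=0.200: state=(2.602, 0.551)
t=0.400: state=(2.662, 0.067)
t=0.600: state=(2.634, -0.337)
t=0.800: state=(2.528, -0.731)
t=1.000: state=(2.339, -1.168)
t=1.200: state=(2.056, -1.675)
t=1.400: state=(1.665, -2.231)
t=1.600: state=(1.167, -2.728)
t=1.800: state=(0.591, -2.968)
t=2.000: state=(0.009, -2.772)
t=2.200: state=(-0.489, -2.156)
t=2.400: state=(-0.838, -1.314)
t=2.600: state=(-1.013, -0.443)
t=2.800: state=(-1.021, 0.343)
t=3.000: state=(-0.885, 0.983)
t=3.200: state=(-0.641, 1.422)
t=3.400: state=(-0.334, 1.606)
t=3.600: state=(-0.017, 1.514)
t=3.670: state=(0.086, 1.421)
largest grid value and its neighbours: omega(3.420)=1.60937, omega(3.430)=1.60984, omega(3.440)=1.60961
parabola through these three points peaks at t≈3.432 with omega≈1.60985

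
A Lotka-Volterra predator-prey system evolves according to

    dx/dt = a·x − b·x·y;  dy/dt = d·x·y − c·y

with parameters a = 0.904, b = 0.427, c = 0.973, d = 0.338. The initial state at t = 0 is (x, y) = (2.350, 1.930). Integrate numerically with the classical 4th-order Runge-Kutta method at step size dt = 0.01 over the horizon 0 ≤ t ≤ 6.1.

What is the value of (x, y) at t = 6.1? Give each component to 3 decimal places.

(x, y) = (2.307, 2.174)

t=0.000: state=(2.350, 1.930)
step 1 (dt=0.01): k1=(0.188, -0.345), k2=(0.190, -0.344), k3=(0.190, -0.344), k4=(0.191, -0.343); state += dt/6·(k1+2k2+2k3+k4)
t=0.010: state=(2.352, 1.927)
t=0.020: state=(2.354, 1.923)
t=0.030: state=(2.356, 1.920)
continuing one RK4 step at a time; state shown every 20 steps (Δt=0.2):
t=0.200: state=(2.395, 1.865)
t=0.400: state=(2.453, 1.808)
t=0.600: state=(2.524, 1.761)
t=0.800: state=(2.606, 1.724)
t=1.000: state=(2.698, 1.698)
t=1.200: state=(2.799, 1.683)
t=1.400: state=(2.905, 1.680)
t=1.600: state=(3.015, 1.689)
t=1.800: state=(3.124, 1.711)
t=2.000: state=(3.230, 1.746)
t=2.200: state=(3.328, 1.794)
t=2.400: state=(3.412, 1.854)
t=2.600: state=(3.479, 1.927)
t=2.800: state=(3.524, 2.010)
t=3.000: state=(3.542, 2.101)
t=3.200: state=(3.533, 2.198)
t=3.400: state=(3.494, 2.294)
t=3.600: state=(3.428, 2.387)
t=3.800: state=(3.338, 2.470)
t=4.000: state=(3.229, 2.538)
t=4.200: state=(3.108, 2.589)
t=4.400: state=(2.981, 2.618)
t=4.600: state=(2.855, 2.625)
t=4.800: state=(2.735, 2.610)
t=5.000: state=(2.626, 2.575)
t=5.200: state=(2.530, 2.523)
t=5.400: state=(2.451, 2.457)
t=5.600: state=(2.388, 2.382)
t=5.800: state=(2.343, 2.301)
t=6.000: state=(2.315, 2.216)
t=6.100: state=(2.307, 2.174)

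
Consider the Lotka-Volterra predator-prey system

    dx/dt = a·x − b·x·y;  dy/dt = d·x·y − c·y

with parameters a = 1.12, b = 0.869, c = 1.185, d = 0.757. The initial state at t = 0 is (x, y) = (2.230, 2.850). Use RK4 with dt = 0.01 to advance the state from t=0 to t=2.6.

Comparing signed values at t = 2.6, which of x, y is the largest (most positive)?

t=0.000: state=(2.230, 2.850)
step 1 (dt=0.01): k1=(-3.025, 1.434), k2=(-3.019, 1.405), k3=(-3.018, 1.405), k4=(-3.011, 1.375); state += dt/6·(k1+2k2+2k3+k4)
t=0.010: state=(2.200, 2.864)
t=0.020: state=(2.170, 2.878)
t=0.030: state=(2.140, 2.890)
continuing one RK4 step at a time; state shown every 10 steps (Δt=0.1):
t=0.100: state=(1.937, 2.964)
t=0.200: state=(1.670, 3.017)
t=0.300: state=(1.437, 3.013)
t=0.400: state=(1.239, 2.961)
t=0.500: state=(1.075, 2.871)
t=0.600: state=(0.942, 2.752)
t=0.700: state=(0.834, 2.614)
t=0.800: state=(0.749, 2.465)
t=0.900: state=(0.680, 2.311)
t=1.000: state=(0.627, 2.156)
t=1.100: state=(0.585, 2.005)
t=1.200: state=(0.553, 1.859)
t=1.300: state=(0.530, 1.721)
t=1.400: state=(0.513, 1.590)
t=1.500: state=(0.503, 1.467)
t=1.600: state=(0.497, 1.354)
t=1.700: state=(0.497, 1.249)
t=1.800: state=(0.501, 1.152)
t=1.900: state=(0.509, 1.063)
t=2.000: state=(0.521, 0.981)
t=2.100: state=(0.536, 0.907)
t=2.200: state=(0.556, 0.840)
t=2.300: state=(0.580, 0.779)
t=2.400: state=(0.608, 0.724)
t=2.500: state=(0.640, 0.674)
t=2.600: state=(0.676, 0.629)
compare at T: x=0.676, y=0.629

largest component: x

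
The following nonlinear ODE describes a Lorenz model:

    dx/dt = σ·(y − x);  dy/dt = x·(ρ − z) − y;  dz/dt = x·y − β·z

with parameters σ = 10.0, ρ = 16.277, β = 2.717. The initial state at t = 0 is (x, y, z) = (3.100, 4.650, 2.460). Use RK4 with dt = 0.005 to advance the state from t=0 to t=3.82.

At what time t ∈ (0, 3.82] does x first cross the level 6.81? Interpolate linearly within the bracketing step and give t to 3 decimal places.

t=0.000: state=(3.100, 4.650, 2.460)
step 1 (dt=0.005): k1=(15.500, 38.183, 7.731), k2=(16.067, 38.562, 8.158), k3=(16.062, 38.577, 8.165), k4=(16.626, 38.970, 8.607); state += dt/6·(k1+2k2+2k3+k4)
t=0.005: state=(3.180, 4.843, 2.501)
t=0.010: state=(3.266, 5.040, 2.546)
t=0.015: state=(3.358, 5.241, 2.596)
t=0.125: state=(6.723, 10.906, 5.829)
next step: t=0.130: state=(6.934, 11.203, 6.125) — x has crossed 6.81
linear interpolation between t=0.125 (6.72283) and t=0.130 (6.93415) → t≈0.127

t = 0.127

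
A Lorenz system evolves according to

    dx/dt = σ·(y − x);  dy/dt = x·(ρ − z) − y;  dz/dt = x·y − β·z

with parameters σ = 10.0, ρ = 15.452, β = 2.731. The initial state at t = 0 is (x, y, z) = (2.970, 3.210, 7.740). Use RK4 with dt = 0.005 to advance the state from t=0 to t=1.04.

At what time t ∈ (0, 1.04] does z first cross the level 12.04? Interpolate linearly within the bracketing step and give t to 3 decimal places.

t = 0.282

t=0.000: state=(2.970, 3.210, 7.740)
step 1 (dt=0.005): k1=(2.400, 19.695, -11.604), k2=(2.832, 19.778, -11.359), k3=(2.824, 19.784, -11.357), k4=(3.248, 19.874, -11.109); state += dt/6·(k1+2k2+2k3+k4)
t=0.005: state=(2.984, 3.309, 7.683)
t=0.010: state=(3.002, 3.409, 7.629)
t=0.015: state=(3.025, 3.510, 7.577)
continuing one RK4 step at a time; state shown every 10 steps (Δt=0.05):
t=0.050: state=(3.283, 4.256, 7.294)
t=0.100: state=(3.921, 5.489, 7.182)
t=0.150: state=(4.842, 6.951, 7.540)
t=0.200: state=(6.016, 8.578, 8.557)
t=0.250: state=(7.362, 10.118, 10.411)
t=0.280: state=(8.175, 10.802, 11.943)
next step: t=0.285: state=(8.306, 10.887, 12.225) — z has crossed 12.04
linear interpolation between t=0.280 (11.94293) and t=0.285 (12.22480) → t≈0.282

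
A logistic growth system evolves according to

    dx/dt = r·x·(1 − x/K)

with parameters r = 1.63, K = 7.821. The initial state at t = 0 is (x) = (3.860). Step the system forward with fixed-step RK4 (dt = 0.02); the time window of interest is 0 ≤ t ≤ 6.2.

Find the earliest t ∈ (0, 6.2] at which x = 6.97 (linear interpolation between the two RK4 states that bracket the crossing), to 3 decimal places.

t = 1.306

t=0.000: state=(3.860)
step 1 (dt=0.02): k1=(3.187), k2=(3.187), k3=(3.187), k4=(3.187); state += dt/6·(k1+2k2+2k3+k4)
t=0.020: state=(3.924)
t=0.040: state=(3.987)
t=0.060: state=(4.051)
continuing one RK4 step at a time; state shown every 25 steps (Δt=0.5):
t=0.500: state=(5.378)
t=1.000: state=(6.512)
t=1.300: state=(6.963)
next step: t=1.320: state=(6.987) — x has crossed 6.97
linear interpolation between t=1.300 (6.96255) and t=1.320 (6.98715) → t≈1.306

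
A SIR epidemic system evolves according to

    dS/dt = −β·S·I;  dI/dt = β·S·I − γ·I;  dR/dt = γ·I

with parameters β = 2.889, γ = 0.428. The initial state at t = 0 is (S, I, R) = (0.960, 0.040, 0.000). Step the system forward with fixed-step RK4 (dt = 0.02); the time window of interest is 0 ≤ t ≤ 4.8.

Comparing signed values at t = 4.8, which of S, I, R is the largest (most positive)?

largest component: R

t=0.000: state=(0.960, 0.040, 0.000)
step 1 (dt=0.02): k1=(-0.111, 0.094, 0.017), k2=(-0.113, 0.096, 0.018), k3=(-0.113, 0.096, 0.018), k4=(-0.116, 0.098, 0.018); state += dt/6·(k1+2k2+2k3+k4)
t=0.020: state=(0.958, 0.042, 0.000)
t=0.040: state=(0.955, 0.044, 0.001)
t=0.060: state=(0.953, 0.046, 0.001)
continuing one RK4 step at a time; state shown every 10 steps (Δt=0.2):
t=0.200: state=(0.932, 0.063, 0.004)
t=0.400: state=(0.890, 0.099, 0.011)
t=0.600: state=(0.829, 0.149, 0.022)
t=0.800: state=(0.747, 0.216, 0.037)
t=1.000: state=(0.644, 0.297, 0.059)
t=1.200: state=(0.530, 0.382, 0.088)
t=1.400: state=(0.415, 0.461, 0.124)
t=1.600: state=(0.312, 0.521, 0.166)
t=1.800: state=(0.228, 0.559, 0.213)
t=2.000: state=(0.164, 0.574, 0.262)
t=2.200: state=(0.118, 0.571, 0.311)
t=2.400: state=(0.085, 0.556, 0.359)
t=2.600: state=(0.062, 0.532, 0.406)
t=2.800: state=(0.046, 0.504, 0.450)
t=3.000: state=(0.035, 0.473, 0.492)
t=3.200: state=(0.027, 0.442, 0.531)
t=3.400: state=(0.021, 0.412, 0.568)
t=3.600: state=(0.017, 0.382, 0.602)
t=3.800: state=(0.013, 0.354, 0.633)
t=4.000: state=(0.011, 0.327, 0.662)
t=4.200: state=(0.009, 0.302, 0.689)
t=4.400: state=(0.008, 0.278, 0.714)
t=4.600: state=(0.007, 0.257, 0.737)
t=4.800: state=(0.006, 0.236, 0.758)
compare at T: S=0.006, I=0.236, R=0.758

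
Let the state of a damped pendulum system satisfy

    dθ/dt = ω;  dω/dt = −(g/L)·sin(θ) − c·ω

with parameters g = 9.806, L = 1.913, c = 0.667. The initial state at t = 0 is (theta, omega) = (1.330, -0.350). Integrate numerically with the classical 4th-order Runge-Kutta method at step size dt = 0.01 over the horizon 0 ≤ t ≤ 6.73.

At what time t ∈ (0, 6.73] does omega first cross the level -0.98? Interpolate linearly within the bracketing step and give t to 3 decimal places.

t=0.000: state=(1.330, -0.350)
step 1 (dt=0.01): k1=(-0.350, -4.745), k2=(-0.374, -4.727), k3=(-0.374, -4.727), k4=(-0.397, -4.709); state += dt/6·(k1+2k2+2k3+k4)
t=0.010: state=(1.326, -0.397)
t=0.020: state=(1.322, -0.444)
t=0.030: state=(1.317, -0.491)
t=0.140: state=(1.236, -0.977)
next step: t=0.150: state=(1.226, -1.018) — omega has crossed -0.98
linear interpolation between t=0.140 (-0.97681) and t=0.150 (-1.01849) → t≈0.141

t = 0.141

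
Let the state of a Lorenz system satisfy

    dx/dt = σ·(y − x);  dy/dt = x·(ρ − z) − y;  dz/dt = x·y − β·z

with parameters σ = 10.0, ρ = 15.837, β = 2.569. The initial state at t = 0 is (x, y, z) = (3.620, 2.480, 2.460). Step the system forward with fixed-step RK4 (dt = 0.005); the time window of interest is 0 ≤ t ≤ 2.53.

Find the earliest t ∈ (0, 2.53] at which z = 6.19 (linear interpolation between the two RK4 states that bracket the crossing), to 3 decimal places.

t = 0.171

t=0.000: state=(3.620, 2.480, 2.460)
step 1 (dt=0.005): k1=(-11.400, 45.945, 2.658), k2=(-9.966, 45.425, 2.983), k3=(-10.015, 45.471, 2.985), k4=(-8.626, 44.994, 3.307); state += dt/6·(k1+2k2+2k3+k4)
t=0.005: state=(3.570, 2.707, 2.475)
t=0.010: state=(3.533, 2.930, 2.493)
t=0.015: state=(3.509, 3.150, 2.514)
continuing one RK4 step at a time; state shown every 20 steps (Δt=0.1):
t=0.100: state=(4.509, 6.915, 3.528)
t=0.170: state=(6.740, 10.615, 6.126)
next step: t=0.175: state=(6.935, 10.888, 6.413) — z has crossed 6.19
linear interpolation between t=0.170 (6.12635) and t=0.175 (6.41340) → t≈0.171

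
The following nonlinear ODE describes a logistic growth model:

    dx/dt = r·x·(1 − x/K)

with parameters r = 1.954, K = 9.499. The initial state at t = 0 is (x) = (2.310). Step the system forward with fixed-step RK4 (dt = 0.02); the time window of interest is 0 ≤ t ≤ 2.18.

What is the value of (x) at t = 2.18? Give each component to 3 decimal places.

(x) = (9.099)

t=0.000: state=(2.310)
step 1 (dt=0.02): k1=(3.416), k2=(3.450), k3=(3.450), k4=(3.484); state += dt/6·(k1+2k2+2k3+k4)
t=0.020: state=(2.379)
t=0.040: state=(2.449)
t=0.060: state=(2.521)
continuing one RK4 step at a time; state shown every 5 steps (Δt=0.1):
t=0.100: state=(2.668)
t=0.200: state=(3.059)
t=0.300: state=(3.477)
t=0.400: state=(3.918)
t=0.500: state=(4.374)
t=0.600: state=(4.838)
t=0.700: state=(5.299)
t=0.800: state=(5.750)
t=0.900: state=(6.184)
t=1.000: state=(6.592)
t=1.100: state=(6.971)
t=1.200: state=(7.316)
t=1.300: state=(7.627)
t=1.400: state=(7.904)
t=1.500: state=(8.147)
t=1.600: state=(8.358)
t=1.700: state=(8.540)
t=1.800: state=(8.696)
t=1.900: state=(8.828)
t=2.000: state=(8.940)
t=2.100: state=(9.035)
t=2.180: state=(9.099)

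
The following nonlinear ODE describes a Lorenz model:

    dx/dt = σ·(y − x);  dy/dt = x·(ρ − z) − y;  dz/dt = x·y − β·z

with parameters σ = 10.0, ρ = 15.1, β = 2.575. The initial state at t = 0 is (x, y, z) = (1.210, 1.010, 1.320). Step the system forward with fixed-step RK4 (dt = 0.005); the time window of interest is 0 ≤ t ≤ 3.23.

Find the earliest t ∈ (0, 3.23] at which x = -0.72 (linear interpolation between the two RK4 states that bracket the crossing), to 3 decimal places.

t = 1.125

t=0.000: state=(1.210, 1.010, 1.320)
step 1 (dt=0.005): k1=(-2.000, 15.664, -2.177), k2=(-1.558, 15.562, -2.121), k3=(-1.572, 15.578, -2.120), k4=(-1.143, 15.490, -2.064); state += dt/6·(k1+2k2+2k3+k4)
t=0.005: state=(1.202, 1.088, 1.309)
t=0.010: state=(1.198, 1.165, 1.299)
t=0.015: state=(1.199, 1.242, 1.290)
continuing one RK4 step at a time; state shown every 40 steps (Δt=0.2):
t=0.200: state=(3.266, 5.518, 1.848)
t=0.400: state=(10.575, 14.227, 13.520)
t=0.600: state=(6.531, 1.079, 21.250)
t=0.800: state=(0.449, -0.544, 12.636)
t=1.000: state=(-0.386, -0.599, 7.560)
t=1.120: state=(-0.703, -1.055, 5.596)
next step: t=1.125: state=(-0.721, -1.084, 5.529) — x has crossed -0.72
linear interpolation between t=1.120 (-0.70271) and t=1.125 (-0.72061) → t≈1.125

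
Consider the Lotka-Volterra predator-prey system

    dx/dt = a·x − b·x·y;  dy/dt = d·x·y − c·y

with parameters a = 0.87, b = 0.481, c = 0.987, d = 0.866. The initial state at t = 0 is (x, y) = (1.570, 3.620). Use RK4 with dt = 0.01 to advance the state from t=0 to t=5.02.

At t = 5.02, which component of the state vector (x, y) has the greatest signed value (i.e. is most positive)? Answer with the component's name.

largest component: x

t=0.000: state=(1.570, 3.620)
step 1 (dt=0.01): k1=(-1.368, 1.349), k2=(-1.367, 1.330), k3=(-1.367, 1.330), k4=(-1.366, 1.311); state += dt/6·(k1+2k2+2k3+k4)
t=0.010: state=(1.556, 3.633)
t=0.020: state=(1.543, 3.646)
t=0.030: state=(1.529, 3.659)
continuing one RK4 step at a time; state shown every 20 steps (Δt=0.2):
t=0.200: state=(1.305, 3.810)
t=0.400: state=(1.074, 3.841)
t=0.600: state=(0.887, 3.734)
t=0.800: state=(0.744, 3.528)
t=1.000: state=(0.638, 3.262)
t=1.200: state=(0.563, 2.970)
t=1.400: state=(0.510, 2.675)
t=1.600: state=(0.476, 2.391)
t=1.800: state=(0.456, 2.127)
t=2.000: state=(0.447, 1.888)
t=2.200: state=(0.449, 1.675)
t=2.400: state=(0.459, 1.487)
t=2.600: state=(0.477, 1.323)
t=2.800: state=(0.503, 1.183)
t=3.000: state=(0.538, 1.062)
t=3.200: state=(0.581, 0.960)
t=3.400: state=(0.633, 0.876)
t=3.600: state=(0.695, 0.806)
t=3.800: state=(0.767, 0.751)
t=4.000: state=(0.851, 0.709)
t=4.200: state=(0.947, 0.680)
t=4.400: state=(1.057, 0.664)
t=4.600: state=(1.180, 0.661)
t=4.800: state=(1.317, 0.674)
t=5.000: state=(1.468, 0.704)
t=5.020: state=(1.483, 0.708)
compare at T: x=1.483, y=0.708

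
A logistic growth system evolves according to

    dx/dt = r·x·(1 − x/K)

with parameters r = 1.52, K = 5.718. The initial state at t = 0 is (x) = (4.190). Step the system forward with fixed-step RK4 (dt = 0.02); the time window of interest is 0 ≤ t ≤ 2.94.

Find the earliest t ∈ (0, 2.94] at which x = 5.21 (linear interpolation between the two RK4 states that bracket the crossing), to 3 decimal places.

t=0.000: state=(4.190)
step 1 (dt=0.02): k1=(1.702), k2=(1.690), k3=(1.690), k4=(1.678); state += dt/6·(k1+2k2+2k3+k4)
t=0.020: state=(4.224)
t=0.040: state=(4.257)
t=0.060: state=(4.290)
continuing one RK4 step at a time; state shown every 5 steps (Δt=0.1):
t=0.100: state=(4.354)
t=0.200: state=(4.506)
t=0.300: state=(4.644)
t=0.400: state=(4.771)
t=0.500: state=(4.885)
t=0.600: state=(4.987)
t=0.700: state=(5.079)
t=0.800: state=(5.160)
t=0.860: state=(5.204)
next step: t=0.880: state=(5.218) — x has crossed 5.21
linear interpolation between t=0.860 (5.20446) and t=0.880 (5.21849) → t≈0.868

t = 0.868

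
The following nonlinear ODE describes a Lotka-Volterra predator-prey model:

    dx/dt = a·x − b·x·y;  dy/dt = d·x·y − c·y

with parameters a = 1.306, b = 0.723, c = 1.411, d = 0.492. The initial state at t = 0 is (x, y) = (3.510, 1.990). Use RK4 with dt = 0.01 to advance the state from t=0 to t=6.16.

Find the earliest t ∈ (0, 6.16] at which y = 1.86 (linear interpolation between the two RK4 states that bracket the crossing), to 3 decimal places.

t=0.000: state=(3.510, 1.990)
step 1 (dt=0.01): k1=(-0.466, 0.629), k2=(-0.474, 0.627), k3=(-0.474, 0.627), k4=(-0.481, 0.626); state += dt/6·(k1+2k2+2k3+k4)
t=0.010: state=(3.505, 1.996)
t=0.020: state=(3.500, 2.003)
t=0.030: state=(3.495, 2.009)
continuing one RK4 step at a time; state shown every 20 steps (Δt=0.2):
t=0.200: state=(3.388, 2.108)
t=0.400: state=(3.221, 2.201)
t=0.600: state=(3.028, 2.258)
t=0.800: state=(2.832, 2.271)
t=1.000: state=(2.652, 2.243)
t=1.200: state=(2.501, 2.179)
t=1.400: state=(2.384, 2.089)
t=1.600: state=(2.306, 1.984)
t=1.800: state=(2.266, 1.873)
t=1.820: state=(2.264, 1.862)
next step: t=1.830: state=(2.263, 1.856) — y has crossed 1.86
linear interpolation between t=1.820 (1.86164) and t=1.830 (1.85611) → t≈1.823

t = 1.823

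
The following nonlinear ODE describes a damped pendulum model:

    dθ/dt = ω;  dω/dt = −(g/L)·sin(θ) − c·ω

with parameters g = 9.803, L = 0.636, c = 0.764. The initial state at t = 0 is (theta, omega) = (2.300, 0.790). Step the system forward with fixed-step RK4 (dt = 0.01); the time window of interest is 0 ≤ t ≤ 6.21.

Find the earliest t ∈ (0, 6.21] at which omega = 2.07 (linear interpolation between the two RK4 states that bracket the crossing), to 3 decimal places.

t = 1.294

t=0.000: state=(2.300, 0.790)
step 1 (dt=0.01): k1=(0.790, -12.098), k2=(0.730, -12.011), k3=(0.730, -12.014), k4=(0.670, -11.930); state += dt/6·(k1+2k2+2k3+k4)
t=0.010: state=(2.307, 0.670)
t=0.020: state=(2.313, 0.551)
t=0.030: state=(2.318, 0.434)
continuing one RK4 step at a time; state shown every 25 steps (Δt=0.25):
t=0.250: state=(2.144, -2.011)
t=0.500: state=(1.268, -4.998)
t=0.750: state=(-0.177, -5.774)
t=1.000: state=(-1.242, -2.371)
t=1.250: state=(-1.340, 1.477)
t=1.290: state=(-1.270, 2.019)
next step: t=1.300: state=(-1.249, 2.150) — omega has crossed 2.07
linear interpolation between t=1.290 (2.01901) and t=1.300 (2.14982) → t≈1.294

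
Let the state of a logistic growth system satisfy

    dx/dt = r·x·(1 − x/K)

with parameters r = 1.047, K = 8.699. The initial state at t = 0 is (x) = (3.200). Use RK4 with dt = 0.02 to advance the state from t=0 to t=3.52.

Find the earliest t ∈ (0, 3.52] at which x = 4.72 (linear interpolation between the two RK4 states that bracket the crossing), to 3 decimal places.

t=0.000: state=(3.200)
step 1 (dt=0.02): k1=(2.118), k2=(2.124), k3=(2.124), k4=(2.129); state += dt/6·(k1+2k2+2k3+k4)
t=0.020: state=(3.242)
t=0.040: state=(3.285)
t=0.060: state=(3.328)
continuing one RK4 step at a time; state shown every 10 steps (Δt=0.2):
t=0.200: state=(3.634)
t=0.400: state=(4.083)
t=0.600: state=(4.538)
t=0.680: state=(4.719)
next step: t=0.700: state=(4.765) — x has crossed 4.72
linear interpolation between t=0.680 (4.71950) and t=0.700 (4.76466) → t≈0.680

t = 0.680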